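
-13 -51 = -64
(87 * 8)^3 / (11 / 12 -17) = -4045842432 / 193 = -20962914.16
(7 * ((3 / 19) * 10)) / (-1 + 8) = 30 / 19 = 1.58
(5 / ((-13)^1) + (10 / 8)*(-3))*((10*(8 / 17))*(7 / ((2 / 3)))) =-45150 / 221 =-204.30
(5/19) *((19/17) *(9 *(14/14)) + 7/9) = 8290/2907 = 2.85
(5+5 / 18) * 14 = 73.89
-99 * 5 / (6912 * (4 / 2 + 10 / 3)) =-55 / 4096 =-0.01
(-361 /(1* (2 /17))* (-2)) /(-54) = -6137 /54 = -113.65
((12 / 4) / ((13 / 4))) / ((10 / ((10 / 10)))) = 6 / 65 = 0.09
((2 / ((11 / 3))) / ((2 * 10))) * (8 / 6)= 2 / 55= 0.04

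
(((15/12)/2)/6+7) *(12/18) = 341/72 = 4.74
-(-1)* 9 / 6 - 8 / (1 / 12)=-94.50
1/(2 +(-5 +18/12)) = -2/3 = -0.67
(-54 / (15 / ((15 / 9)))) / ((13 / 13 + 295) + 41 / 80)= -160 / 7907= -0.02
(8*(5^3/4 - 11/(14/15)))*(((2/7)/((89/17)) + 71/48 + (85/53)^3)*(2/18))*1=13730205494725/140238560952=97.91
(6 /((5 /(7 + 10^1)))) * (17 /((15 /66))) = 38148 /25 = 1525.92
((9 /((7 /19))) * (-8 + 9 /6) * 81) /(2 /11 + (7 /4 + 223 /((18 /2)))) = -35652474 /74039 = -481.54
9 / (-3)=-3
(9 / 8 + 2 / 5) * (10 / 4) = 61 / 16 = 3.81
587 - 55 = 532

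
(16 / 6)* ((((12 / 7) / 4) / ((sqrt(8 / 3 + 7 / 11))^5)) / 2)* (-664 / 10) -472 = -472 -1446192* sqrt(3597) / 45326015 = -473.91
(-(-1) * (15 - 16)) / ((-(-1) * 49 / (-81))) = 81 / 49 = 1.65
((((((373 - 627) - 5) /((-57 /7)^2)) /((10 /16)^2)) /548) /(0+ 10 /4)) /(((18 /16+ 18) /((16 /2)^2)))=-207929344 /8512786125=-0.02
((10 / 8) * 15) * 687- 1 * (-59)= 51761 / 4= 12940.25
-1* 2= -2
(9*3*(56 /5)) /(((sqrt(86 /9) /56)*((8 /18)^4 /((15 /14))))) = 11160261*sqrt(86) /688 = 150430.24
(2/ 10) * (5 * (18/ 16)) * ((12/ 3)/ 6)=3/ 4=0.75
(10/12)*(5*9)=75/2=37.50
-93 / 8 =-11.62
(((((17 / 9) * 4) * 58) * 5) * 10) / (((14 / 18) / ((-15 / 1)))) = -2958000 / 7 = -422571.43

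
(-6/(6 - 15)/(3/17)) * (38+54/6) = 177.56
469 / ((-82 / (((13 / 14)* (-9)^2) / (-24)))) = 23517 / 1312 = 17.92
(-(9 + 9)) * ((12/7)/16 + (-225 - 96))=80865/14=5776.07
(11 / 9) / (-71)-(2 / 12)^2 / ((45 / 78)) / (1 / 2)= -1088 / 9585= -0.11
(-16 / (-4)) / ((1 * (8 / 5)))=5 / 2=2.50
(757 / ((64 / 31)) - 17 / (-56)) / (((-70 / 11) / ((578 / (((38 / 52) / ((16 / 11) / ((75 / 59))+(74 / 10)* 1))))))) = -6547297601 / 16800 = -389720.10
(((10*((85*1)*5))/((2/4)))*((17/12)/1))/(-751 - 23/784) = -28322000/1766421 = -16.03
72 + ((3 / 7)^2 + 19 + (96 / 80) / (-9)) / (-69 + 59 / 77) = 71.72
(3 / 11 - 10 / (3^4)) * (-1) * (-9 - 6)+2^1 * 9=6011 / 297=20.24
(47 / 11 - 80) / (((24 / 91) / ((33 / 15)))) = -75803 / 120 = -631.69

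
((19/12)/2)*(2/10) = 19/120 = 0.16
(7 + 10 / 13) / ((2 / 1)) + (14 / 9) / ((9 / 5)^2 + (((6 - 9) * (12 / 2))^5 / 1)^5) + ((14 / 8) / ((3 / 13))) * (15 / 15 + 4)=41.80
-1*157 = -157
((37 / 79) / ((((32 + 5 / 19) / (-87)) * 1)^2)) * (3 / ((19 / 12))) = 191556252 / 29685751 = 6.45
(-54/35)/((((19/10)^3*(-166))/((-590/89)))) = -3186000/354672031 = -0.01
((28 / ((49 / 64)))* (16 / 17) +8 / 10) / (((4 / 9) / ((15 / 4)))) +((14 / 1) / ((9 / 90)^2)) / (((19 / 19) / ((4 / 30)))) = 690919 / 1428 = 483.84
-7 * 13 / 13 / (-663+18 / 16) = 56 / 5295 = 0.01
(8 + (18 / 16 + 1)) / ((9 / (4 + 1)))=45 / 8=5.62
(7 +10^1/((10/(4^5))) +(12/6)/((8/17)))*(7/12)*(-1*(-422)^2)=-1290530227/12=-107544185.58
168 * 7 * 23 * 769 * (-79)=-1643193048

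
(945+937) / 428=941 / 214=4.40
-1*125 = -125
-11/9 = -1.22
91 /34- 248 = -8341 /34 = -245.32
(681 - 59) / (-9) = -622 / 9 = -69.11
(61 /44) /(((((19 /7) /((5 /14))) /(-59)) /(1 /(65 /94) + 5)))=-69.38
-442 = -442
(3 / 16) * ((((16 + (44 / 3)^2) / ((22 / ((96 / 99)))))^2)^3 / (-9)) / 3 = -84914121928861548544000000 / 10943023107606534329121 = -7759.66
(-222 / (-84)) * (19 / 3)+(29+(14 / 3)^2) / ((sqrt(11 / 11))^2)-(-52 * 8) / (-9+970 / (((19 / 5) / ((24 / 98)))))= 157542181 / 2092482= 75.29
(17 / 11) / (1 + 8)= 17 / 99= 0.17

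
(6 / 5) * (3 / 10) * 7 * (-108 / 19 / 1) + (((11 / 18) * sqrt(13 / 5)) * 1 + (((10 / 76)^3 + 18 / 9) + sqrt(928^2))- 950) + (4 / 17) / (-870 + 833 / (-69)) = -48715614311717 / 1419361677800 + 11 * sqrt(65) / 90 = -33.34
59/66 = 0.89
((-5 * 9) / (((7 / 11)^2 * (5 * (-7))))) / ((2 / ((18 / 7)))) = 9801 / 2401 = 4.08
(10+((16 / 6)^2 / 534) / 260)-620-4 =-95903722 / 156195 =-614.00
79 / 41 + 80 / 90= 1039 / 369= 2.82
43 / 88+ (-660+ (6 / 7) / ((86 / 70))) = -2492951 / 3784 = -658.81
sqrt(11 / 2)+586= sqrt(22) / 2+586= 588.35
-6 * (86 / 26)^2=-11094 / 169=-65.64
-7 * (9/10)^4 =-45927/10000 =-4.59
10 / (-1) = -10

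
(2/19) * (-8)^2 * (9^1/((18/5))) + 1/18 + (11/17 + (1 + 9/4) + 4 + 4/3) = 303817/11628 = 26.13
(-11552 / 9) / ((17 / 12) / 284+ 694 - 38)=-13123072 / 6706995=-1.96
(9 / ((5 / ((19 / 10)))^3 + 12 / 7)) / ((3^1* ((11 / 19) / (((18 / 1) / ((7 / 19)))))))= 66854673 / 5265194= 12.70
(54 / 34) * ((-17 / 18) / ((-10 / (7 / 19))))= 21 / 380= 0.06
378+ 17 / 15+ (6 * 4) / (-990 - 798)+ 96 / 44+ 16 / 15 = 3133509 / 8195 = 382.37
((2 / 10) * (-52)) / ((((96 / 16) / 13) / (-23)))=7774 / 15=518.27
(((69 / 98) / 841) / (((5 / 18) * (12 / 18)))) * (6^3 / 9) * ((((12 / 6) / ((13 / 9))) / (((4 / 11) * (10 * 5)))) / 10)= 553311 / 669646250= 0.00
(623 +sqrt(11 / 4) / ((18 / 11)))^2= 6853 * sqrt(11) / 18 +503016515 / 1296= 389392.74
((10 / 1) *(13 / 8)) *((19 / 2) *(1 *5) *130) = 401375 / 4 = 100343.75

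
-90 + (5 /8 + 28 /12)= -2089 /24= -87.04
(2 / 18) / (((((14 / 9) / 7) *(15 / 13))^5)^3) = 81606846507904217972511 / 1000000000000000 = 81606846.51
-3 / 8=-0.38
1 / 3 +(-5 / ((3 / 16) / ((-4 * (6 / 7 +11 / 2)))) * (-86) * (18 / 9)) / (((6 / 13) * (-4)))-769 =3931654 / 63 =62407.21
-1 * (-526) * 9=4734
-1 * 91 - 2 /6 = -274 /3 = -91.33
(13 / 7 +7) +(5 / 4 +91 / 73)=23207 / 2044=11.35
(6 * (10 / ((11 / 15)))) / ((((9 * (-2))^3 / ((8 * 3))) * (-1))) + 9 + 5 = 4258 / 297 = 14.34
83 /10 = 8.30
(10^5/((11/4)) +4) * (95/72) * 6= 3167015/11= 287910.45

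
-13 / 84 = -0.15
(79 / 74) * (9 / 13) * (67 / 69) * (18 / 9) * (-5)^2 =396975 / 11063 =35.88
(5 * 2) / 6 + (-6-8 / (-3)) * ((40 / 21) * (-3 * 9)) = 173.10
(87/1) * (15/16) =1305/16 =81.56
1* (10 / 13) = 10 / 13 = 0.77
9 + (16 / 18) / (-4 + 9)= 413 / 45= 9.18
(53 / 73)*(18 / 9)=106 / 73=1.45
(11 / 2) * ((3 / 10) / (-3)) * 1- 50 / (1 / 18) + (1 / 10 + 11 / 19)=-899.87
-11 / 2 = -5.50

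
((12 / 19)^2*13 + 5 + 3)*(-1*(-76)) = 19040 / 19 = 1002.11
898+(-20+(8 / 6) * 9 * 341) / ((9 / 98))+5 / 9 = 407143 / 9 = 45238.11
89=89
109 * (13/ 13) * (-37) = -4033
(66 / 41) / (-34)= -33 / 697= -0.05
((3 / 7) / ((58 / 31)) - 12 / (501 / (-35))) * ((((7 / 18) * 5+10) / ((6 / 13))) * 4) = 202276945 / 1830654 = 110.49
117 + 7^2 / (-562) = 65705 / 562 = 116.91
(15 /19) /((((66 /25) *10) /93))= 2325 /836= 2.78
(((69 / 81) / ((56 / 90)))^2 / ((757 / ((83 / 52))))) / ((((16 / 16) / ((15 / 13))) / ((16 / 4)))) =5488375 / 300898416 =0.02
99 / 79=1.25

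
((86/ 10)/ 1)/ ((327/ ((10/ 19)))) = 86/ 6213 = 0.01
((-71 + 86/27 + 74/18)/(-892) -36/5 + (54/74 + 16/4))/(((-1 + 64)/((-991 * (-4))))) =-1513142044/10024965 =-150.94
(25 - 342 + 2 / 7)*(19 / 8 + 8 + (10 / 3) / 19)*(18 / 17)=-1882233 / 532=-3538.03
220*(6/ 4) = 330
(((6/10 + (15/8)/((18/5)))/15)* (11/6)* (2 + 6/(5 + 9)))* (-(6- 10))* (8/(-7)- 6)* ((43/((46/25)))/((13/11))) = -594832975/3164616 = -187.96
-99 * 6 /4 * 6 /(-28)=891 /28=31.82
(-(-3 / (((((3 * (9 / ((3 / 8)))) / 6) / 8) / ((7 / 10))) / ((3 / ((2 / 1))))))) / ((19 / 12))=126 / 95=1.33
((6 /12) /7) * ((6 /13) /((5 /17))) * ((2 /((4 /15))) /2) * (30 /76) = 2295 /13832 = 0.17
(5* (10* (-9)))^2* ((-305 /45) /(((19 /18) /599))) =-778857631.58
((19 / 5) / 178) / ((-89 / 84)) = -798 / 39605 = -0.02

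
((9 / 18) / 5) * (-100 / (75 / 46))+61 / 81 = -2179 / 405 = -5.38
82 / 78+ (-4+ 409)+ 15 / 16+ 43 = 280793 / 624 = 449.99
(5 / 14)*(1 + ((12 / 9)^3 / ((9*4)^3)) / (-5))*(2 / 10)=0.07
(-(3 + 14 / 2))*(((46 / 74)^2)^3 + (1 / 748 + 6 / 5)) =-12081462980497 / 959581676966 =-12.59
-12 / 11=-1.09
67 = 67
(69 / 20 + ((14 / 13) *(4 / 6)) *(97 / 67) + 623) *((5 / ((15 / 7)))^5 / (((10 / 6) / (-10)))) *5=-551145177779 / 423306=-1302001.81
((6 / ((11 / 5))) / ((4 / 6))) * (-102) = -4590 / 11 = -417.27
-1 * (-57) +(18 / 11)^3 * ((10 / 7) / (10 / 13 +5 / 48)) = 65164857 / 1015553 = 64.17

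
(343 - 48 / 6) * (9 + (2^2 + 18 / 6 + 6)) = 7370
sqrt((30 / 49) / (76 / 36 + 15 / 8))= 12 *sqrt(4305) / 2009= 0.39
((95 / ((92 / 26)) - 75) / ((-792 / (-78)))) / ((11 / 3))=-28795 / 22264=-1.29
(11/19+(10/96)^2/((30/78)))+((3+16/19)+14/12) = 245843/43776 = 5.62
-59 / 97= -0.61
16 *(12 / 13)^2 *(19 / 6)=43.17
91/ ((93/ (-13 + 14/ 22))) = -12376/ 1023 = -12.10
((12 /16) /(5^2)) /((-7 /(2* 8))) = -12 /175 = -0.07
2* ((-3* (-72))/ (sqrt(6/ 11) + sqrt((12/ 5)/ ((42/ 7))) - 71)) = 23760/ (-3905 + 11* sqrt(10) + 5* sqrt(66)) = -6.20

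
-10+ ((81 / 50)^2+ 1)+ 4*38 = 364061 / 2500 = 145.62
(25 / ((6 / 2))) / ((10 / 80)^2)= 1600 / 3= 533.33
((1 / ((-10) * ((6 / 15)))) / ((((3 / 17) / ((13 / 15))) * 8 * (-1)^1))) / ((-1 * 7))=-221 / 10080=-0.02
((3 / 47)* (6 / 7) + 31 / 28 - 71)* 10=-459535 / 658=-698.38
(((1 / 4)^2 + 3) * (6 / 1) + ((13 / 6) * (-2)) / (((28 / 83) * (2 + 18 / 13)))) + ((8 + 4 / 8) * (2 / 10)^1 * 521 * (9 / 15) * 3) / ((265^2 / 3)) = 95047293247 / 6488790000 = 14.65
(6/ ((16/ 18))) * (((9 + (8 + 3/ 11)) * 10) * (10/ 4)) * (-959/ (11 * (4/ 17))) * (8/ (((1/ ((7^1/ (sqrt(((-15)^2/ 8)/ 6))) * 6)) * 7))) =-1672687800 * sqrt(3)/ 121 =-23943638.47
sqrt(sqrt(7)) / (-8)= -7^(1 / 4) / 8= -0.20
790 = 790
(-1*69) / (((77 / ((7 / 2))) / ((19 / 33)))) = -437 / 242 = -1.81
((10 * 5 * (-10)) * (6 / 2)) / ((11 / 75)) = -112500 / 11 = -10227.27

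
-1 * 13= -13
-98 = -98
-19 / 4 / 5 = -19 / 20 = -0.95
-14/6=-2.33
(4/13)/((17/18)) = 72/221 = 0.33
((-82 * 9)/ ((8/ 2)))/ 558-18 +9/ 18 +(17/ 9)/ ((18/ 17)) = -16.05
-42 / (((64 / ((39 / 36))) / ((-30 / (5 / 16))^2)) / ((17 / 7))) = -15912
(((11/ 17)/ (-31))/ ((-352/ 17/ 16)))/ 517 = 1/ 32054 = 0.00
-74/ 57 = -1.30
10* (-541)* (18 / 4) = -24345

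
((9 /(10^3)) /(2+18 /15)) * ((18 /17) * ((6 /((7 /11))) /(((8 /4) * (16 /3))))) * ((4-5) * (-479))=3841101 /3046400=1.26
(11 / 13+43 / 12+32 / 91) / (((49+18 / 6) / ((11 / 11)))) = 5221 / 56784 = 0.09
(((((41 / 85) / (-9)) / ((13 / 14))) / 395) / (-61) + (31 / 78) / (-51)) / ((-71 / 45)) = 3733577 / 756149290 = 0.00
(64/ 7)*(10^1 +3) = 832/ 7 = 118.86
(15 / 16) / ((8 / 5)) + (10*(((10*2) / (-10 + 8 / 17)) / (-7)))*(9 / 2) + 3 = 137717 / 8064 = 17.08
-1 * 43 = -43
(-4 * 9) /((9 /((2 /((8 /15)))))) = -15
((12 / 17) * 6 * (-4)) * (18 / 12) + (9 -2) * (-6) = -67.41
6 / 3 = 2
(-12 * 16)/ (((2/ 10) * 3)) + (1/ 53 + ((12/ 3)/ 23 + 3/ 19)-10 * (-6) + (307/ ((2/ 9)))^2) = 176790933257/ 92644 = 1908282.60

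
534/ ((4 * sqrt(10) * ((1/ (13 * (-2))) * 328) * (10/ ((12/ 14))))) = -10413 * sqrt(10)/ 114800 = -0.29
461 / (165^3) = 461 / 4492125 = 0.00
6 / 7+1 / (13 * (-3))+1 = 500 / 273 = 1.83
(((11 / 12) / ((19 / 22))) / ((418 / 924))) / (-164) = -847 / 59204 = -0.01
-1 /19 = -0.05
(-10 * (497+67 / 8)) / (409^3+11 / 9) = -181935 / 2463045488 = -0.00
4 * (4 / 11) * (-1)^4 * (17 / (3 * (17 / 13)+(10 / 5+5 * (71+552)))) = 884 / 111573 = 0.01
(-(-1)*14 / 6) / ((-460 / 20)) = -7 / 69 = -0.10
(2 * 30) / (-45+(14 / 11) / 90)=-7425 / 5567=-1.33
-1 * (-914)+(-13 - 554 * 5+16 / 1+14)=-1839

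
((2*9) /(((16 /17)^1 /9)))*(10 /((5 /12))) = 4131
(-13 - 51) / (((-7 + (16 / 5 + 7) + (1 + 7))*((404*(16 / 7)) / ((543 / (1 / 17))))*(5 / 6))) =-27693 / 404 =-68.55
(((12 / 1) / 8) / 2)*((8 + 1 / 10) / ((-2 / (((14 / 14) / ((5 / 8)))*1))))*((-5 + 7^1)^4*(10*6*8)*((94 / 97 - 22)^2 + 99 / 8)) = -798384260448 / 47045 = -16970650.66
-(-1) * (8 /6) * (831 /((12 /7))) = 1939 /3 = 646.33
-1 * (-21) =21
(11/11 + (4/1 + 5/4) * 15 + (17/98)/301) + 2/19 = 89512327/1120924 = 79.86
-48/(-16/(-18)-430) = 216/1931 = 0.11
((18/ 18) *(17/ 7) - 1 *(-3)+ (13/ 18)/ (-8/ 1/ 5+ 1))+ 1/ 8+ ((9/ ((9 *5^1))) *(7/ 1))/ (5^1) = 175009/ 37800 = 4.63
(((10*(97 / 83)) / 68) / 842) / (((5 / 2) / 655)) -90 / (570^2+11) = 20536294805 / 386014412482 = 0.05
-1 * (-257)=257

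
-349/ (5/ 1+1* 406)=-349/ 411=-0.85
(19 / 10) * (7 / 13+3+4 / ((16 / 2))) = 399 / 52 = 7.67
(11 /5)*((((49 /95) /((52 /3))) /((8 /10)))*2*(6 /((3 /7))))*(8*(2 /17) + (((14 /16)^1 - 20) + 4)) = -21834351 /671840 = -32.50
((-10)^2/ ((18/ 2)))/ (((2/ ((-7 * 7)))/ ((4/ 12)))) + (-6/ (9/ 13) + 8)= -2468/ 27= -91.41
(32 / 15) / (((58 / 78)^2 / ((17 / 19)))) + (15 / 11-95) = -79257962 / 878845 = -90.18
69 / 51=23 / 17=1.35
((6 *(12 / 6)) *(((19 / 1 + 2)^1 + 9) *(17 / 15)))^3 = 67917312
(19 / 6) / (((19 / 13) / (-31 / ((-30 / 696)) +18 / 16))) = 1560.70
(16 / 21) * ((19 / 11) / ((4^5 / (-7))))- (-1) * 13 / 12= 2269 / 2112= 1.07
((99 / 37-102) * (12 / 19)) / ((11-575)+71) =44100 / 346579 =0.13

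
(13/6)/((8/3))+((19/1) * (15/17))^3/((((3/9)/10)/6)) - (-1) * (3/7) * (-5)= 466685627963/550256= 848124.56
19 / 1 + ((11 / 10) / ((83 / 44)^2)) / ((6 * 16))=7854791 / 413340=19.00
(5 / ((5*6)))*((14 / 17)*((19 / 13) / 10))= 0.02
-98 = -98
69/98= 0.70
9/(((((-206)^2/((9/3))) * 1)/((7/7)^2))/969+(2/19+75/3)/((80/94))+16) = 1046520/6988027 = 0.15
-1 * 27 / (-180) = 3 / 20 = 0.15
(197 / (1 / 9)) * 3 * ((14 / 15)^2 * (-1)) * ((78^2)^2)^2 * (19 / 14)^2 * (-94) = 27477635483364068381184 / 25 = 1099105419334562735247.36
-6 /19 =-0.32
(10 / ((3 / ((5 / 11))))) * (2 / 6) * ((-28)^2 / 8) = 4900 / 99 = 49.49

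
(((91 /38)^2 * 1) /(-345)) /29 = -8281 /14447220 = -0.00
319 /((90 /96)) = 5104 /15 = 340.27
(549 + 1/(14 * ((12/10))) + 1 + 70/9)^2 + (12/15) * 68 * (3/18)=98809531973/317520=311191.52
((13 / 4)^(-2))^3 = 4096 / 4826809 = 0.00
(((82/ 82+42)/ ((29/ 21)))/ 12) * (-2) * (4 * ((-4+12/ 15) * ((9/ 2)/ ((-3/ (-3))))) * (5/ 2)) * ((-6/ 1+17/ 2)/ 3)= 622.76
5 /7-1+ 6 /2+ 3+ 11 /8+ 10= 957 /56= 17.09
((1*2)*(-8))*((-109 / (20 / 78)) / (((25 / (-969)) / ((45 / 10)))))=-148291884 / 125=-1186335.07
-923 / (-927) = 923 / 927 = 1.00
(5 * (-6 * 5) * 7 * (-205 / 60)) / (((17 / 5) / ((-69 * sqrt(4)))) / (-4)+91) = 39.42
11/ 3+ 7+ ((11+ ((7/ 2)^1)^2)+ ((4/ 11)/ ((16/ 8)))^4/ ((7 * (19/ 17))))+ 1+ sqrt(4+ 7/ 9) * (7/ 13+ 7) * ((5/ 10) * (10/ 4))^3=6125 * sqrt(43)/ 1248+ 815902271/ 23367036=67.10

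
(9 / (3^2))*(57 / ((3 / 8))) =152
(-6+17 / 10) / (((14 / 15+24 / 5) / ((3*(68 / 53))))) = -153 / 53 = -2.89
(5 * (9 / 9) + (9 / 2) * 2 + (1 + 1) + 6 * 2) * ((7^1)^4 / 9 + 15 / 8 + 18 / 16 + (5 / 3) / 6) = 68054 / 9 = 7561.56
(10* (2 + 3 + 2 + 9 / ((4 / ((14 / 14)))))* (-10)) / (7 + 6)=-71.15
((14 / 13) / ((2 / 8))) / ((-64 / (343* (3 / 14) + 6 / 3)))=-1057 / 208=-5.08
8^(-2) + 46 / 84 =757 / 1344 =0.56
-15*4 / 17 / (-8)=15 / 34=0.44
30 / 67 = 0.45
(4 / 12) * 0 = 0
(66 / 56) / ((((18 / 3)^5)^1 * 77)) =1 / 508032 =0.00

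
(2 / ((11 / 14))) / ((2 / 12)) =168 / 11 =15.27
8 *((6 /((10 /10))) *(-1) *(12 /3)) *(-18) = 3456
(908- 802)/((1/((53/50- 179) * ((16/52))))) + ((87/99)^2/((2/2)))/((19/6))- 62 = -13147301008/2241525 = -5865.34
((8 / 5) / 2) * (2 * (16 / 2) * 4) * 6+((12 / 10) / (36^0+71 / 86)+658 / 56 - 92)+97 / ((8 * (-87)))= 124279393 / 546360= 227.47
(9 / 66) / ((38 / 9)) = 27 / 836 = 0.03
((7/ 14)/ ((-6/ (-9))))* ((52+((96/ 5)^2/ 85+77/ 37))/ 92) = 13779351/ 28934000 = 0.48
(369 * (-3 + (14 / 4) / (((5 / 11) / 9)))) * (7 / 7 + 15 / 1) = 1957176 / 5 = 391435.20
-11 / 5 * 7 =-77 / 5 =-15.40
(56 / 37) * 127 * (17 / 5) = 120904 / 185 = 653.54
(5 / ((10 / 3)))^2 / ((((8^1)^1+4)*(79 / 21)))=63 / 1264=0.05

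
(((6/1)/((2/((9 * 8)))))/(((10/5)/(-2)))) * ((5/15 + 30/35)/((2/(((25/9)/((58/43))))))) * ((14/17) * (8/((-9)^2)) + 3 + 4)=-74873750/39933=-1874.98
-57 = -57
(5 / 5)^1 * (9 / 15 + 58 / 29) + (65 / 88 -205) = -88731 / 440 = -201.66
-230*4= -920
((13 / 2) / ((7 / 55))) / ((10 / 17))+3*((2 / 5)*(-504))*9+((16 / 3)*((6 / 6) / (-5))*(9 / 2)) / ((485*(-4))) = -363697937 / 67900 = -5356.38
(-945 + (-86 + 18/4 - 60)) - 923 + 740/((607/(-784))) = -3599853/1214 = -2965.28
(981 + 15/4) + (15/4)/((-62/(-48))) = 122469/124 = 987.65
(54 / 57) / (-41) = -18 / 779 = -0.02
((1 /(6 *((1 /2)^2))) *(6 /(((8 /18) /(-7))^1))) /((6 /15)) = -315 /2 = -157.50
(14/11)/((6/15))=35/11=3.18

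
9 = 9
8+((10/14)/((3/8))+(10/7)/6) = 71/7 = 10.14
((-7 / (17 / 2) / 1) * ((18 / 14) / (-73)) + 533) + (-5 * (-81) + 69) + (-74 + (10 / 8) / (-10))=9261727 / 9928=932.89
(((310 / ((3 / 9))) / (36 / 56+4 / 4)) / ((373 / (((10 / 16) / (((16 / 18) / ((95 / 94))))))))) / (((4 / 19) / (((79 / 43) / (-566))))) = -20886602625 / 1256114943232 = -0.02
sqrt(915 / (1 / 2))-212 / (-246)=106 / 123 + sqrt(1830)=43.64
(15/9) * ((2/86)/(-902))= -5/116358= -0.00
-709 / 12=-59.08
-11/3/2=-11/6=-1.83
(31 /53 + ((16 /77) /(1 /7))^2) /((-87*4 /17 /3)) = -294423 /743908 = -0.40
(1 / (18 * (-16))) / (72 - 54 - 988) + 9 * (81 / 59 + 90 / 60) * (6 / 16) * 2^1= 319622819 / 16482240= 19.39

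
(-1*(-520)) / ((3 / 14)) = 7280 / 3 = 2426.67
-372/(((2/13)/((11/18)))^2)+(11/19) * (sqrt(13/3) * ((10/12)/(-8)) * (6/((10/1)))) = -633919/108 - 11 * sqrt(39)/912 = -5869.70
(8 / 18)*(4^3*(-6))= -512 / 3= -170.67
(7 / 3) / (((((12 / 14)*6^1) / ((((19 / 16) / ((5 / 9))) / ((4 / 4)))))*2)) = 0.48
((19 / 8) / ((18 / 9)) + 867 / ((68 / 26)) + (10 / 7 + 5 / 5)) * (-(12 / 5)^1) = -112599 / 140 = -804.28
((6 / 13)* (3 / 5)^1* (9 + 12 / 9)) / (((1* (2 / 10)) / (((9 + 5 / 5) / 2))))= 930 / 13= 71.54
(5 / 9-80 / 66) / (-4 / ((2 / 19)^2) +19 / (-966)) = 4186 / 2301717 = 0.00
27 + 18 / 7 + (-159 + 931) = 5611 / 7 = 801.57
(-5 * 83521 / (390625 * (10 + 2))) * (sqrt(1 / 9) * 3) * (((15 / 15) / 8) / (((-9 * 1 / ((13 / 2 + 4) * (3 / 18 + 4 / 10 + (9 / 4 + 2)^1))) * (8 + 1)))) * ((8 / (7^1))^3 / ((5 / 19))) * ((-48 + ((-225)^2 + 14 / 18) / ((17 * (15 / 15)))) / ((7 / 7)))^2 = 637813209265805312 / 1883724609375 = 338591.54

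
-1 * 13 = -13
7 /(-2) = -7 /2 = -3.50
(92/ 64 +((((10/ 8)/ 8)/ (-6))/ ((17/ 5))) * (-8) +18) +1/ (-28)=111173/ 5712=19.46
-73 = -73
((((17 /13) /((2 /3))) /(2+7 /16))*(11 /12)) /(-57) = -374 /28899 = -0.01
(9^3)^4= 282429536481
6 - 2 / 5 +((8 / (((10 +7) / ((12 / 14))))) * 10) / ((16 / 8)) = 4532 / 595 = 7.62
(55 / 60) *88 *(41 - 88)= -11374 / 3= -3791.33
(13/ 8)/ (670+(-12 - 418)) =13/ 1920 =0.01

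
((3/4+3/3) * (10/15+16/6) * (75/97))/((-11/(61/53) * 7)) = -7625/113102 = -0.07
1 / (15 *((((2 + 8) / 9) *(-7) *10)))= -3 / 3500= -0.00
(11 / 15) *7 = 77 / 15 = 5.13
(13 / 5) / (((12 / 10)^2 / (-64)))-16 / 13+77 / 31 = -414575 / 3627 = -114.30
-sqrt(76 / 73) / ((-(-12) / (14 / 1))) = -7*sqrt(1387) / 219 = -1.19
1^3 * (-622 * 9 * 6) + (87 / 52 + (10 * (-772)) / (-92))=-40068887 / 1196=-33502.41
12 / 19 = 0.63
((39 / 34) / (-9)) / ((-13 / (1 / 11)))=1 / 1122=0.00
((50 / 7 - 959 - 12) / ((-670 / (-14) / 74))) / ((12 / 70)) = -582491 / 67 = -8693.90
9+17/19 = 188/19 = 9.89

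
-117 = -117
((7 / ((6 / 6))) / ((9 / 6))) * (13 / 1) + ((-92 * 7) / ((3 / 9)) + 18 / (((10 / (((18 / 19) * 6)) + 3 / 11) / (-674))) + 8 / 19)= -539482150 / 68799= -7841.42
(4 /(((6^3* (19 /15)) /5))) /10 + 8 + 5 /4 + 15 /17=29476 /2907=10.14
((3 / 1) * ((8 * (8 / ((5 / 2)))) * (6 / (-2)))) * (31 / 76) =-8928 / 95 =-93.98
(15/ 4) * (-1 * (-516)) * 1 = 1935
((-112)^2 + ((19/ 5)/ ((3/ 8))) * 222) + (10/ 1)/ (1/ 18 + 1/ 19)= 14886.03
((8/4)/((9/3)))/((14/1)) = 0.05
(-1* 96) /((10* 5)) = -48 /25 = -1.92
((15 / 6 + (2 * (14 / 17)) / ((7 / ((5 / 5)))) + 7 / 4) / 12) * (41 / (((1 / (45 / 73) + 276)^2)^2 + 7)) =17092771875 / 6625762498143443072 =0.00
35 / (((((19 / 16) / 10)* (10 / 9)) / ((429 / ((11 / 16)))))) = 3144960 / 19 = 165524.21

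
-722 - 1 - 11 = -734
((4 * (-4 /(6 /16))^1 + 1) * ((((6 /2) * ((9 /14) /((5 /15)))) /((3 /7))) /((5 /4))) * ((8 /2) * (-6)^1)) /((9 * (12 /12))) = 1200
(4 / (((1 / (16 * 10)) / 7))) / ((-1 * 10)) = -448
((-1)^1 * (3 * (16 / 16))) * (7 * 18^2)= -6804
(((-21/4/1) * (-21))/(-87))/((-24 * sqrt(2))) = 49 * sqrt(2)/1856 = 0.04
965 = 965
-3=-3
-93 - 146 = -239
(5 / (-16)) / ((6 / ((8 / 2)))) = -5 / 24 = -0.21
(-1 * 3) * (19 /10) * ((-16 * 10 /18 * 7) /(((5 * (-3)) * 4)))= -266 /45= -5.91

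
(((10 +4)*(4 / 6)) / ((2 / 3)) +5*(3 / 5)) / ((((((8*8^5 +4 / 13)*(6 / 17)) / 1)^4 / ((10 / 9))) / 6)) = 202762678885 / 131099610374397492980235881472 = 0.00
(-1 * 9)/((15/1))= -3/5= -0.60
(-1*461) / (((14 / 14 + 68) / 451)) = -207911 / 69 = -3013.20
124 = 124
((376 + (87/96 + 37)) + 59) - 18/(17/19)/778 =472.88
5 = 5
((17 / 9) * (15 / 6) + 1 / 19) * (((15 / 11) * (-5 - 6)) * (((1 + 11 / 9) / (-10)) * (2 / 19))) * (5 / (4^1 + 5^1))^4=10206250 / 63950067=0.16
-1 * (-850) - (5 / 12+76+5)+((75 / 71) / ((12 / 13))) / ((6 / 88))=669133 / 852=785.37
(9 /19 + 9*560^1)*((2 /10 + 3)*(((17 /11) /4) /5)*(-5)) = -6512292 /1045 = -6231.86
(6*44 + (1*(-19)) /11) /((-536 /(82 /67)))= -118285 /197516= -0.60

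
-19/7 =-2.71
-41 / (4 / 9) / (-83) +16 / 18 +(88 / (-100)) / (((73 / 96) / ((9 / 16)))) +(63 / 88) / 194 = 31491029633 / 23273830800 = 1.35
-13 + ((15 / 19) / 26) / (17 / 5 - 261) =-8271611 / 636272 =-13.00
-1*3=-3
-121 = -121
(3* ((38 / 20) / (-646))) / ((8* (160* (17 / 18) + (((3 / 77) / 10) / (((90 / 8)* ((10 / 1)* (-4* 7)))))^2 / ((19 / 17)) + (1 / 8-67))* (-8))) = 155247159375 / 94854864399168208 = 0.00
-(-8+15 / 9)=19 / 3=6.33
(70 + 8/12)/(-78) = -106/117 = -0.91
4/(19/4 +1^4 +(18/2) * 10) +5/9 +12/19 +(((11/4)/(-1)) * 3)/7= 92311/1833804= 0.05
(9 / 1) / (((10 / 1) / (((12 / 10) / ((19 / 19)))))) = 27 / 25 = 1.08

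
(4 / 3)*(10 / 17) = 40 / 51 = 0.78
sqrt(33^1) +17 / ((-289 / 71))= 1.57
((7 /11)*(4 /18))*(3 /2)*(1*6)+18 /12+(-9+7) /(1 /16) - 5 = -753 /22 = -34.23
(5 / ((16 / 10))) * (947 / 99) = 23675 / 792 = 29.89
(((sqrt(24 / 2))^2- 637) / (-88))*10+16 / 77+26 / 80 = 71.56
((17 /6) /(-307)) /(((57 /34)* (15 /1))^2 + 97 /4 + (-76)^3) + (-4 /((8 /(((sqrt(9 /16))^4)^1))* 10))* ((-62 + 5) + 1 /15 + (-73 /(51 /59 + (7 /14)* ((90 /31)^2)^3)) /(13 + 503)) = 692853875032595035681221993799 /769230288948506338551364300800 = 0.90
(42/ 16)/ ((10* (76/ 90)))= 189/ 608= 0.31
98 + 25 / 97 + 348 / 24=21875 / 194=112.76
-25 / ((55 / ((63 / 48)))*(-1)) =105 / 176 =0.60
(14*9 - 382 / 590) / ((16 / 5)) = 36979 / 944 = 39.17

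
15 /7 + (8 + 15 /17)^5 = 549540378112 /9938999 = 55291.32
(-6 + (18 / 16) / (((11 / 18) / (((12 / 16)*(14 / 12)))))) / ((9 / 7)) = -3605 / 1056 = -3.41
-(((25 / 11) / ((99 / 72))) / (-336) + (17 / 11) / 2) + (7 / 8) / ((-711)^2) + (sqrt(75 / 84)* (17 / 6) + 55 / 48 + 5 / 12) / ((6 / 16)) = 11642491573 / 3425410296 + 170* sqrt(7) / 63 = 10.54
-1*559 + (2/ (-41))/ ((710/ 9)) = -8136254/ 14555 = -559.00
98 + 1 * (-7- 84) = 7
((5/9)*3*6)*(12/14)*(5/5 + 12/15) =108/7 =15.43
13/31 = 0.42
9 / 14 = 0.64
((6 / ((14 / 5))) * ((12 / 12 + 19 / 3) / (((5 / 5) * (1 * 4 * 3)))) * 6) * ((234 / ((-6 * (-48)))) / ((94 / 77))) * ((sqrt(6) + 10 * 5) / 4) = 7865 * sqrt(6) / 6016 + 196625 / 3008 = 68.57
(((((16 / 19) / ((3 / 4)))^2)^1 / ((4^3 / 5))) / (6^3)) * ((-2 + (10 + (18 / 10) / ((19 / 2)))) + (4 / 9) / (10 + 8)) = 505664 / 135005697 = 0.00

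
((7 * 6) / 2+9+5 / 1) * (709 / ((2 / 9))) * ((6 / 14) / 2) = 95715 / 4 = 23928.75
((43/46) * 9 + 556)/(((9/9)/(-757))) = -19653991/46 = -427260.67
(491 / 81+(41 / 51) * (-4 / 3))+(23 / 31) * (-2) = 149659 / 42687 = 3.51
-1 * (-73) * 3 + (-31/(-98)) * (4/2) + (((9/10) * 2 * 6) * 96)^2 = 1317087994/1225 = 1075173.87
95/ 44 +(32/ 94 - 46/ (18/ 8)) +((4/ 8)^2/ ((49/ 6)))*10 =-16086379/ 911988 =-17.64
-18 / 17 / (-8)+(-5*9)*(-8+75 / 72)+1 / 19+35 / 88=2229207 / 7106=313.71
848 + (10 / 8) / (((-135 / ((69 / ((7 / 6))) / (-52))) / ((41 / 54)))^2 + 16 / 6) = 221175655525999 / 260820332768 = 848.00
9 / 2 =4.50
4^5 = 1024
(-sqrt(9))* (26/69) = -26/23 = -1.13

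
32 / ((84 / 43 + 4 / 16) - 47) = -5504 / 7705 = -0.71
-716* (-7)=5012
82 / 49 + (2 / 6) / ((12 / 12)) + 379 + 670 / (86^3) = 17812161469 / 46750116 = 381.01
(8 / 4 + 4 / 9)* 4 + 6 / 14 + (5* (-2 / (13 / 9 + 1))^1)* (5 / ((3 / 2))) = -2377 / 693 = -3.43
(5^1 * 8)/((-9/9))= -40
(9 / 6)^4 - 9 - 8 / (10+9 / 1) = -1325 / 304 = -4.36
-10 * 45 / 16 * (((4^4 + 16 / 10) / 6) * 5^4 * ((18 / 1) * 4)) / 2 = -27168750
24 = 24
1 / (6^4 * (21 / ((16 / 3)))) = 1 / 5103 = 0.00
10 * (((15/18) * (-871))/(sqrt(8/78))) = -21775 * sqrt(39)/6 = -22664.14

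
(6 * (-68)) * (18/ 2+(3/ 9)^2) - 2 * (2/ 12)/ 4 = -44609/ 12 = -3717.42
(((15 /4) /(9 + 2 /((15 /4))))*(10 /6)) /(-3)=-125 /572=-0.22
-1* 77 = -77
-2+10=8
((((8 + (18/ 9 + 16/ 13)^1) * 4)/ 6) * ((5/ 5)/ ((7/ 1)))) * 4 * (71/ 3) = 82928/ 819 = 101.26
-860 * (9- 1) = -6880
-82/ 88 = -41/ 44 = -0.93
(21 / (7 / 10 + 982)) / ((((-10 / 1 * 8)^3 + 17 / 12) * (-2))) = 1260 / 60376920941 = 0.00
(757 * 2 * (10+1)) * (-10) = -166540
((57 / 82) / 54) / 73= 19 / 107748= 0.00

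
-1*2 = -2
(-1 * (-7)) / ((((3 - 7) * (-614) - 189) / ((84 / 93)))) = 196 / 70277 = 0.00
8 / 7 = 1.14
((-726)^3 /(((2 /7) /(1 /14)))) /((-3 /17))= 542097666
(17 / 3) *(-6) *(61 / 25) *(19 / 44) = -19703 / 550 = -35.82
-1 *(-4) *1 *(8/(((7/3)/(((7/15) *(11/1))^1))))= 70.40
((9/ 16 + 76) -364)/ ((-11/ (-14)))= -32193/ 88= -365.83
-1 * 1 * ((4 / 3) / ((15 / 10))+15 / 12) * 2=-77 / 18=-4.28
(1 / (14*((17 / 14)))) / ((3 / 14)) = 0.27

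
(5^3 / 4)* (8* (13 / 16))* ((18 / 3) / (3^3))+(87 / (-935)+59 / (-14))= 9620731 / 235620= 40.83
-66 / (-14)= 33 / 7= 4.71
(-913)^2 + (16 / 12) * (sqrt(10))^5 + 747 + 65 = 400 * sqrt(10) / 3 + 834381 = 834802.64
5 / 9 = 0.56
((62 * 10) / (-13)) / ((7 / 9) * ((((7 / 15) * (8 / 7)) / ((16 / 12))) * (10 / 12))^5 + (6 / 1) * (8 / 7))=-6.95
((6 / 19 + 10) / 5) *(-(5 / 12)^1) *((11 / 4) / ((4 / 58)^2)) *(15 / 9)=-2266495 / 2736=-828.40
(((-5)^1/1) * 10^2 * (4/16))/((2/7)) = -875/2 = -437.50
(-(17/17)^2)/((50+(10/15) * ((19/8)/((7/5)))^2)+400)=-4704/2125825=-0.00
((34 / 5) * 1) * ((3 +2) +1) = 204 / 5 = 40.80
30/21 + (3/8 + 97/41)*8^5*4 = 359250.60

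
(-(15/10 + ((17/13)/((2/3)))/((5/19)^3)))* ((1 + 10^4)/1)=-1773597342/1625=-1091444.52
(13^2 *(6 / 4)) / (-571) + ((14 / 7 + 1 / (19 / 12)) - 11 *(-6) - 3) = 1414441 / 21698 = 65.19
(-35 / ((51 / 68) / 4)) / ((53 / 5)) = -2800 / 159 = -17.61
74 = 74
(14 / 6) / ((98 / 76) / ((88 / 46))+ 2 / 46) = 269192 / 82779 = 3.25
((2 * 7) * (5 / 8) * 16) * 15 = 2100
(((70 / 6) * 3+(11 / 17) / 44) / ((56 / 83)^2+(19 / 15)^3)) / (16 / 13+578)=0.02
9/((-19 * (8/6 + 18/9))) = -27/190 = -0.14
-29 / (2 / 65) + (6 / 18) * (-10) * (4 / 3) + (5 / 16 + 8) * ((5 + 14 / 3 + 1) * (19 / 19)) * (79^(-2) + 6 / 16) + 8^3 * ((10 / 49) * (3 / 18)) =-9867095509 / 11009124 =-896.27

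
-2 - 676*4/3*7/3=-18946/9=-2105.11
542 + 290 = 832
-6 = -6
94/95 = 0.99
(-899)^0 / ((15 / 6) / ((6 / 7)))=12 / 35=0.34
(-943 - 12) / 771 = -955 / 771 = -1.24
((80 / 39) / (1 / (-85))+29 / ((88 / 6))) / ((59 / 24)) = -591614 / 8437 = -70.12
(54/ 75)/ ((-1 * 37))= -18/ 925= -0.02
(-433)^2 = 187489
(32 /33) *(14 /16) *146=4088 /33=123.88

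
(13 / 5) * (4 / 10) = 26 / 25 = 1.04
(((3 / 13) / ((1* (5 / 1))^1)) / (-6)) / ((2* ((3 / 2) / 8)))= -4 / 195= -0.02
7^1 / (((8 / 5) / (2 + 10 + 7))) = 665 / 8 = 83.12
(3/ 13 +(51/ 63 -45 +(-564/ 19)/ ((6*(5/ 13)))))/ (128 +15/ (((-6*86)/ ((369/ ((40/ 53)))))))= -2027812576/ 4060668885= -0.50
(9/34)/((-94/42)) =-189/1598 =-0.12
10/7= 1.43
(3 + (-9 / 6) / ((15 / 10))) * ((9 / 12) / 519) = 1 / 346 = 0.00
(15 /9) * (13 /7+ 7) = 14.76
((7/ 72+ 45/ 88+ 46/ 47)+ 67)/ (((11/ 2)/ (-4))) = -2553094/ 51183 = -49.88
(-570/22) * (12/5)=-684/11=-62.18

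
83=83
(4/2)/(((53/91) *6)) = 91/159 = 0.57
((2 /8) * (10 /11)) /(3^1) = 5 /66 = 0.08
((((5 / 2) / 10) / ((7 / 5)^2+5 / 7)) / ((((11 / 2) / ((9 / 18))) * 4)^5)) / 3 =175 / 926169513984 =0.00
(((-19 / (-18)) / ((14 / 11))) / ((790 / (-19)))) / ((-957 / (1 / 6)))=361 / 103919760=0.00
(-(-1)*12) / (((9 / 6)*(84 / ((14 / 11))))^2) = 4 / 3267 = 0.00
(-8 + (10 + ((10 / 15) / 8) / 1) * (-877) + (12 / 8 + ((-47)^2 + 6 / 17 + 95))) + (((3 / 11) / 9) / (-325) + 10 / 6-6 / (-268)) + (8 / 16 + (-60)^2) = -143806127731 / 48863100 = -2943.04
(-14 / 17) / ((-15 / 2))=28 / 255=0.11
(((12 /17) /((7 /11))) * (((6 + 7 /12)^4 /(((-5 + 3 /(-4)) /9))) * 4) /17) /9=-428450891 /5025132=-85.26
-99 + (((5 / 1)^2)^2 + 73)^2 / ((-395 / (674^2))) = -221325123409 / 395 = -560316768.12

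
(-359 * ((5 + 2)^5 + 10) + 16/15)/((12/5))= -90559529/36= -2515542.47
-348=-348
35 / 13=2.69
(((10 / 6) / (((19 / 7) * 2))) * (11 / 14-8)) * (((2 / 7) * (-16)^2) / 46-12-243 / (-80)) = 9590657 / 587328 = 16.33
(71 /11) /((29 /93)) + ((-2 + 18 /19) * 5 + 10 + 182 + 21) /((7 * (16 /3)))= 17828463 /678832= 26.26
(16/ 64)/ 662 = 1/ 2648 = 0.00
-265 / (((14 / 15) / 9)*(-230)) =7155 / 644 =11.11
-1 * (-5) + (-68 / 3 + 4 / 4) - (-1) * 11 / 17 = -817 / 51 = -16.02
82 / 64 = 41 / 32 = 1.28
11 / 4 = 2.75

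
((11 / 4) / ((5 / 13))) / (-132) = -13 / 240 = -0.05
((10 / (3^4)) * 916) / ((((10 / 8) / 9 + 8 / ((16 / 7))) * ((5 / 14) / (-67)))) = -6873664 / 1179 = -5830.08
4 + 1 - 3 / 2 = 7 / 2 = 3.50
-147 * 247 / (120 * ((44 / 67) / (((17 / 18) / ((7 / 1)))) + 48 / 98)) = -675480533 / 11959680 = -56.48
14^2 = 196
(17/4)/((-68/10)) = -5/8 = -0.62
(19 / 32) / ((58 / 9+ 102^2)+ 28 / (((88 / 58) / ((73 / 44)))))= 20691 / 363850136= 0.00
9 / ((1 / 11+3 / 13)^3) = 26317863 / 97336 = 270.38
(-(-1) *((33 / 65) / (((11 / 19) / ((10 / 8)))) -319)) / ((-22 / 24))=346.80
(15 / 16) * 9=135 / 16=8.44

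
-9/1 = -9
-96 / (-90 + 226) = -12 / 17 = -0.71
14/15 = 0.93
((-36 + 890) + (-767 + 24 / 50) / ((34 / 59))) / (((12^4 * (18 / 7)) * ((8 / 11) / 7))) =-218142463 / 2538086400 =-0.09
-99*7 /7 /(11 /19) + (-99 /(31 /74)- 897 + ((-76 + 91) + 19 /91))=-3636590 /2821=-1289.11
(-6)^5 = -7776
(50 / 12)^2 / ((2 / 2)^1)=625 / 36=17.36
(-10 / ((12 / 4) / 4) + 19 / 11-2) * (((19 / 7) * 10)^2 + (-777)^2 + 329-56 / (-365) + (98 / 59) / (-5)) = -57309308201336 / 6964419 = -8228871.38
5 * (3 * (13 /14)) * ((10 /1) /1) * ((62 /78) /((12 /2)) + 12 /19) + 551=524623 /798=657.42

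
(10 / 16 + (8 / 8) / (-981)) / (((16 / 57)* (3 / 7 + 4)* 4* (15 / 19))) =12374719 / 77852160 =0.16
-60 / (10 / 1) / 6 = -1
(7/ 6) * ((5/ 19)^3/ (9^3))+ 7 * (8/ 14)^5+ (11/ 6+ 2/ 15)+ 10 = 2231796929822/ 180082599165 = 12.39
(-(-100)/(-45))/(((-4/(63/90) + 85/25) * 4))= 175/729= 0.24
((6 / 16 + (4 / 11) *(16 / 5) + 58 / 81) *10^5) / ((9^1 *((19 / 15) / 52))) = 52232050000 / 50787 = 1028453.15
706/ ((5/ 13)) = 9178/ 5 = 1835.60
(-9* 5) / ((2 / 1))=-45 / 2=-22.50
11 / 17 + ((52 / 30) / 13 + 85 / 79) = 37396 / 20145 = 1.86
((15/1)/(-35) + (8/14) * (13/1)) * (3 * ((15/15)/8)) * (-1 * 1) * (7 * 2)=-147/4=-36.75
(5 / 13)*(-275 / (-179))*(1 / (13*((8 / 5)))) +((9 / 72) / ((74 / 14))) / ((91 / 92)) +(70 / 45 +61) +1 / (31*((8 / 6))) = 156470469647 / 2498248584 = 62.63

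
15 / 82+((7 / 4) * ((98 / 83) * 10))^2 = 241283785 / 564898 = 427.13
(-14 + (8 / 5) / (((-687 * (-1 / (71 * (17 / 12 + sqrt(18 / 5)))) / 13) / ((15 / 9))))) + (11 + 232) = 7384 * sqrt(10) / 3435 + 1447289 / 6183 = 240.87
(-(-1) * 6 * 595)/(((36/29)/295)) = 5090225/6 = 848370.83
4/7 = 0.57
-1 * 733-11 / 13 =-9540 / 13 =-733.85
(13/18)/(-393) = -13/7074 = -0.00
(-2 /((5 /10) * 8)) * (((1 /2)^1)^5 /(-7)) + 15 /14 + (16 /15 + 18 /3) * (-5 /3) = -43159 /4032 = -10.70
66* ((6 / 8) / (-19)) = -99 / 38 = -2.61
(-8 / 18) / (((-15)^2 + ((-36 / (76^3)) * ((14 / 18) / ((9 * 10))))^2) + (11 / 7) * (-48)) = -0.00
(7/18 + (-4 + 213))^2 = 14205361/324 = 43843.71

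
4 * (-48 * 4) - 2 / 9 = -6914 / 9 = -768.22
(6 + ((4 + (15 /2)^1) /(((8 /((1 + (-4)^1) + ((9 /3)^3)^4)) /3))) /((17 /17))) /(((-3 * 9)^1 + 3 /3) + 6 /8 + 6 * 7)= 18334659 /134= 136825.81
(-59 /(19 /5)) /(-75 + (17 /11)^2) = 35695 /166934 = 0.21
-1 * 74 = -74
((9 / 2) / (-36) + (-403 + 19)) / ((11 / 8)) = -3073 / 11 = -279.36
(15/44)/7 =15/308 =0.05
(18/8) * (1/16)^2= 9/1024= 0.01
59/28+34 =1011/28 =36.11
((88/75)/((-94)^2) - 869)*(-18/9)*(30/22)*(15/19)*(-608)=-2512958016/2209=-1137599.83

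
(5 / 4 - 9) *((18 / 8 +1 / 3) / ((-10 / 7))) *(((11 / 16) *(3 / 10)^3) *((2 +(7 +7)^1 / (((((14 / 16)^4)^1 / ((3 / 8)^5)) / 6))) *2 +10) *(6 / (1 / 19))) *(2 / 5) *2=29994187113 / 78400000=382.58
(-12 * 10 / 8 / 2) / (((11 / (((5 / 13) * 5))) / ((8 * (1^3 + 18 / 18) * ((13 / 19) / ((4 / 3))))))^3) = -202500000 / 9129329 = -22.18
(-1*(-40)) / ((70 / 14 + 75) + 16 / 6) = 15 / 31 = 0.48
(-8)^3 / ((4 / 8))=-1024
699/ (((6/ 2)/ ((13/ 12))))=252.42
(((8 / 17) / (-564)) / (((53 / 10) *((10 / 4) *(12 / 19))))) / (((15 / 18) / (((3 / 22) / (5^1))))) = -38 / 11645425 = -0.00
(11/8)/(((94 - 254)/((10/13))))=-11/1664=-0.01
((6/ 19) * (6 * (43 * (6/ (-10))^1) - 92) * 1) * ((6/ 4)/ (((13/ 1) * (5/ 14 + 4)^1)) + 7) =-41255088/ 75335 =-547.62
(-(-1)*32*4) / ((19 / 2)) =256 / 19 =13.47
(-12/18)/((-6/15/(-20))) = -100/3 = -33.33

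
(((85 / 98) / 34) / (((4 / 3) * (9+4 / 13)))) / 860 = 39 / 16316608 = 0.00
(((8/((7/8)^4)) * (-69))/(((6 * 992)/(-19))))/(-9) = -223744/669879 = -0.33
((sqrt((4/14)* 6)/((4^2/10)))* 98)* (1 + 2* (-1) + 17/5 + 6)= 147* sqrt(21)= 673.64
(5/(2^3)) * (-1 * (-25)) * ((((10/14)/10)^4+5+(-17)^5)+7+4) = -6818076481875/307328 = -22185015.62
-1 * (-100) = 100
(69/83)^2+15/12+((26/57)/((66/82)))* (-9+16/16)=-134384759/51832836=-2.59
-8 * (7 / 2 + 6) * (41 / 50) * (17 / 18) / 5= -11.77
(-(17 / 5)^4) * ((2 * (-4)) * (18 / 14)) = 1374.52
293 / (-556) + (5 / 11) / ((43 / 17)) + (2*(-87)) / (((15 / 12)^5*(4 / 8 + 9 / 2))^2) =-70279864625937 / 64206054687500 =-1.09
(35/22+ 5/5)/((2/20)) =285/11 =25.91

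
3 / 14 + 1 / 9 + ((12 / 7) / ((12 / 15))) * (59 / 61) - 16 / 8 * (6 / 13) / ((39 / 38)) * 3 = -55711 / 185562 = -0.30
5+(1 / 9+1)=6.11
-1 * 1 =-1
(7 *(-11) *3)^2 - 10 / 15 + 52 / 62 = 53361.17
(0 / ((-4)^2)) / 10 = 0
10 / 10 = 1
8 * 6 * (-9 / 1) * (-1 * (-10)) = -4320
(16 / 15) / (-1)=-16 / 15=-1.07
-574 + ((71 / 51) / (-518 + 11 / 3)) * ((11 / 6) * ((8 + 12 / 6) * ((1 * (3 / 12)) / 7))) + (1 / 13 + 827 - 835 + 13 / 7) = -16615605557 / 28644252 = -580.07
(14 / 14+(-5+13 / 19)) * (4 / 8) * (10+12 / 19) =-6363 / 361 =-17.63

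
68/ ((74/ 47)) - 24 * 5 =-2842/ 37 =-76.81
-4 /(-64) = 1 /16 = 0.06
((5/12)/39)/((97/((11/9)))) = 55/408564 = 0.00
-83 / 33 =-2.52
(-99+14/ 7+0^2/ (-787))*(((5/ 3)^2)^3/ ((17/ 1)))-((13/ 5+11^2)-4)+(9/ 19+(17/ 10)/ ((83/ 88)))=-23415455032/ 97718805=-239.62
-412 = -412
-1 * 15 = -15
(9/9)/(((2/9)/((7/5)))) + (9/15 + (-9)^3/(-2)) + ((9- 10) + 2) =372.40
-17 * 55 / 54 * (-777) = 242165 / 18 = 13453.61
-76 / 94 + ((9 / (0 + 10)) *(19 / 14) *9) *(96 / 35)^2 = 165025982 / 2015125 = 81.89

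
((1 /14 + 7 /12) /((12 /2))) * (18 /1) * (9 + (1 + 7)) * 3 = 2805 /28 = 100.18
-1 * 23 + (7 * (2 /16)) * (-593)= -4335 /8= -541.88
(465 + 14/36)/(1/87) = 242933/6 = 40488.83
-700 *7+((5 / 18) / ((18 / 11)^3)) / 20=-2057528269 / 419904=-4900.00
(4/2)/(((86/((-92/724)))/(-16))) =368/7783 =0.05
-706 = -706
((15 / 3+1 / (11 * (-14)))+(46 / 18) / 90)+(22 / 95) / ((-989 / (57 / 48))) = 1239013889 / 246735720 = 5.02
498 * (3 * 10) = 14940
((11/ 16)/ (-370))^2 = 121/ 35046400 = 0.00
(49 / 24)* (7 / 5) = 343 / 120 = 2.86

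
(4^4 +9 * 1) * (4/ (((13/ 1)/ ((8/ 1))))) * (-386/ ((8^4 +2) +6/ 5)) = -1022900/ 16653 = -61.42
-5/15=-1/3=-0.33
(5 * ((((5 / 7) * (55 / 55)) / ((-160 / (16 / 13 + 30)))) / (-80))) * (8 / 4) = 29 / 1664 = 0.02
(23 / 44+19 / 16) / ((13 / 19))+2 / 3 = 21733 / 6864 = 3.17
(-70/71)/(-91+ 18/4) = 140/12283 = 0.01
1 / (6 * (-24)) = -0.01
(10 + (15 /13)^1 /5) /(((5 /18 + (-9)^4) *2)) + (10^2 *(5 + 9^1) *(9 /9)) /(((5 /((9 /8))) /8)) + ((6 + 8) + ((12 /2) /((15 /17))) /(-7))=136117056279 /53736865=2533.03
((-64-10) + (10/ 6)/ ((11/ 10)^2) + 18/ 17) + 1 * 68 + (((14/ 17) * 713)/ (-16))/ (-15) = -91923/ 82280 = -1.12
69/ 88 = 0.78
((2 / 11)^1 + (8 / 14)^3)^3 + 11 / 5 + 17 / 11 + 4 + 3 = 2899154885177 / 268553254585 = 10.80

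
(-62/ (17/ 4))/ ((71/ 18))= -4464/ 1207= -3.70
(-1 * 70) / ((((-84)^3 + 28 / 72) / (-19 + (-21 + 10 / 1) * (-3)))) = 504 / 304819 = 0.00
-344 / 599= -0.57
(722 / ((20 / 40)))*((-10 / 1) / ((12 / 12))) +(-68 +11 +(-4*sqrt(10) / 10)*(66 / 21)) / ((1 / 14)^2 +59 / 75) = -168905060 / 11639 -18480*sqrt(10) / 11639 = -14517.01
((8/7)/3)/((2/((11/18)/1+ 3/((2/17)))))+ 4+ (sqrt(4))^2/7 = 1804/189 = 9.54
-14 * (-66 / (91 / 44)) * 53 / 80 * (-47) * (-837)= 756843021 / 65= 11643738.78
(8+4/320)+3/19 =12419/1520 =8.17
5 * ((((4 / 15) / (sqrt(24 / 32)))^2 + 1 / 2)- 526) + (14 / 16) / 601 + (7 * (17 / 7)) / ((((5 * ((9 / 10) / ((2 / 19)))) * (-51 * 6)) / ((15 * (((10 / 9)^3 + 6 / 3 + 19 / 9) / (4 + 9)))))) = -307035213008509 / 116875292040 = -2627.03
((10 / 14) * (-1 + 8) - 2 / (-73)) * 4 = 1468 / 73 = 20.11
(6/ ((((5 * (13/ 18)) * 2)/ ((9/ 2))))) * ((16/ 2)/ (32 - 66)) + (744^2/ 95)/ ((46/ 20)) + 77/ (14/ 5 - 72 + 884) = 711748419947/ 281039070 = 2532.56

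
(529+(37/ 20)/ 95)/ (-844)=-1005137/ 1603600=-0.63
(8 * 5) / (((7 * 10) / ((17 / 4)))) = 17 / 7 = 2.43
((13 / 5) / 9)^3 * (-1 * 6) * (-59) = 259246 / 30375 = 8.53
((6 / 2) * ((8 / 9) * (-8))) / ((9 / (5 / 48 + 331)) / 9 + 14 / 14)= -21.27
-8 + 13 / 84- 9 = -1415 / 84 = -16.85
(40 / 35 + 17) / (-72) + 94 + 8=101.75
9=9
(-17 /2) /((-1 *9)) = 17 /18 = 0.94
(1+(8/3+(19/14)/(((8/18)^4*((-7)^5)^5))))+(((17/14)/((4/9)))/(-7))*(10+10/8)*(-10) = 686007942728128038561465991/14419169798626950613476864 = 47.58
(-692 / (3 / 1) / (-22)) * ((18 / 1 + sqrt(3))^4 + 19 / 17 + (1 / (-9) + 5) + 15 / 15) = 2715408 * sqrt(3) / 11 + 5866801258 / 5049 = 1589538.79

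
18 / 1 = 18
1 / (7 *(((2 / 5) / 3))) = 15 / 14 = 1.07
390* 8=3120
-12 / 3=-4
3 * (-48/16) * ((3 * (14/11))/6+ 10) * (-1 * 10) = 10530/11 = 957.27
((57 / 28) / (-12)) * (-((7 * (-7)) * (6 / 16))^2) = 58653 / 1024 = 57.28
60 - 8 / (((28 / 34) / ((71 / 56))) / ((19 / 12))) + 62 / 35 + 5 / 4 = 255901 / 5880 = 43.52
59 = 59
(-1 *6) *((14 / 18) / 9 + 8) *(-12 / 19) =30.64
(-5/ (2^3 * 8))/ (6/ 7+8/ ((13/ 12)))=-91/ 9600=-0.01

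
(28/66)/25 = 14/825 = 0.02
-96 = -96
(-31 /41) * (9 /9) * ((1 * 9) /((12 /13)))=-1209 /164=-7.37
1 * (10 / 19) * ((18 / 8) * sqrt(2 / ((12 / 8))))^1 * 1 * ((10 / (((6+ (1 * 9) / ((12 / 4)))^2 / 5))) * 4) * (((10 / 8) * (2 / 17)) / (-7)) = -2500 * sqrt(3) / 61047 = -0.07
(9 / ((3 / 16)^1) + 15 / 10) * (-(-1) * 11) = 1089 / 2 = 544.50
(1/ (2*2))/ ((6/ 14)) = 0.58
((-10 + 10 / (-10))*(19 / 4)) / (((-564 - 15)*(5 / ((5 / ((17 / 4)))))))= 209 / 9843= 0.02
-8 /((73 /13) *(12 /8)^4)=-1664 /5913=-0.28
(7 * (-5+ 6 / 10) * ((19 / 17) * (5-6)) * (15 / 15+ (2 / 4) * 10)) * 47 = 825132 / 85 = 9707.44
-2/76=-1/38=-0.03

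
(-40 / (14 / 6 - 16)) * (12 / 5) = 288 / 41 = 7.02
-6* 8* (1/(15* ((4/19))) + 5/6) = -276/5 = -55.20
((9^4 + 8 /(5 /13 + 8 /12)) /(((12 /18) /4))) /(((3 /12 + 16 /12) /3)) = 58171608 /779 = 74674.72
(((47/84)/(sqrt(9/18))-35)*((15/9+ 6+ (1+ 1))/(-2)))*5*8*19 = 385700/3-129485*sqrt(2)/63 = 125660.01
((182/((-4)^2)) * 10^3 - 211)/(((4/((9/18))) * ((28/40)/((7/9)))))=13955/9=1550.56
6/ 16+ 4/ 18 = 43/ 72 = 0.60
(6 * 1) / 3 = 2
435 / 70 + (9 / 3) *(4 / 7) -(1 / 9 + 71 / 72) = 3443 / 504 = 6.83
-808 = -808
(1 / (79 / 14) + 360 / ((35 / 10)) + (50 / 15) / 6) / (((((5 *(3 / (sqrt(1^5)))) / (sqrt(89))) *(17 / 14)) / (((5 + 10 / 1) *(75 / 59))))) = 25778350 *sqrt(89) / 237711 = 1023.06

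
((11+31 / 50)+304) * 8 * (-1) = -63124 / 25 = -2524.96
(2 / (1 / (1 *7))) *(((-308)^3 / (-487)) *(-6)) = -2454321408 / 487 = -5039674.35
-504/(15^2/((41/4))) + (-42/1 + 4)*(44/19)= -2774/25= -110.96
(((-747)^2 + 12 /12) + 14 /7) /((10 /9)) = 502210.80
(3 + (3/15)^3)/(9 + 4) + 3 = 5251/1625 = 3.23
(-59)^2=3481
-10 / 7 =-1.43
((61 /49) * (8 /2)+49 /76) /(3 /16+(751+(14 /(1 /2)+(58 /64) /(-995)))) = 166722200 /23097459231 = 0.01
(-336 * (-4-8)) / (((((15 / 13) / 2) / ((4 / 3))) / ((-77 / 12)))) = -896896 / 15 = -59793.07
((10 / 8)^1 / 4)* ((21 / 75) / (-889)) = -1 / 10160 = -0.00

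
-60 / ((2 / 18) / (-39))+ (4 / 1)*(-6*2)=21012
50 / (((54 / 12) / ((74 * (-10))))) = -74000 / 9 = -8222.22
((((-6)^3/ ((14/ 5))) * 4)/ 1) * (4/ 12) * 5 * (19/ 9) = -7600/ 7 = -1085.71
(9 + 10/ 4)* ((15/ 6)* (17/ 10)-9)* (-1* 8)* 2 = 874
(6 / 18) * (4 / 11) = 4 / 33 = 0.12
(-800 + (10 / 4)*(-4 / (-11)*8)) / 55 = -1744 / 121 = -14.41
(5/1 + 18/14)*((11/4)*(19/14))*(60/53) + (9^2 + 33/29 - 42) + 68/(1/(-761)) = -3892274086/75313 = -51681.30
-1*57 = -57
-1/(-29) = 1/29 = 0.03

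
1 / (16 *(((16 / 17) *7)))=17 / 1792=0.01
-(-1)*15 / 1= 15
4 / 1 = 4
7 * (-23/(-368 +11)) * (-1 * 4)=-92/51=-1.80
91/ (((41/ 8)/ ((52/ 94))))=18928/ 1927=9.82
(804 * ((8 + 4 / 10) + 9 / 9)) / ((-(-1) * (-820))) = -9447 / 1025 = -9.22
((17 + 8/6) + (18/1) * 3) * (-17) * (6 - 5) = -3689/3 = -1229.67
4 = 4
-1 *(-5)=5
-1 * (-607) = 607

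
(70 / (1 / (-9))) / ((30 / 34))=-714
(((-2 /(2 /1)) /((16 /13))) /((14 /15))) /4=-195 /896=-0.22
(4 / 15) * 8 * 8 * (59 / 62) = 7552 / 465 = 16.24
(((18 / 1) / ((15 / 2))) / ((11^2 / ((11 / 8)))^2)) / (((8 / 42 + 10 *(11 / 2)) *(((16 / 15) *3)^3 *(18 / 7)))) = 1225 / 18381406208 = 0.00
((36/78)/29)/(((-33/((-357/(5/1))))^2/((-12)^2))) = 12235104/1140425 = 10.73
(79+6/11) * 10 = 8750/11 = 795.45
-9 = -9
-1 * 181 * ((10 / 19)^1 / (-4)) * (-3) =-2715 / 38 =-71.45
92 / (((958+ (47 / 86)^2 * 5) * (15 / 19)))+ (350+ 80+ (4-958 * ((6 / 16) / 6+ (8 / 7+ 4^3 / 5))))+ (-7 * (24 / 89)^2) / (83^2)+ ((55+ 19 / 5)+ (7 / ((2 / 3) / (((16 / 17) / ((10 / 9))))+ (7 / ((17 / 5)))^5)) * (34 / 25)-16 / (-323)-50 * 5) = -40091182228309419328082964716470501 / 3043225934648280595761946119000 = -13173.91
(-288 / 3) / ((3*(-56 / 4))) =16 / 7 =2.29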